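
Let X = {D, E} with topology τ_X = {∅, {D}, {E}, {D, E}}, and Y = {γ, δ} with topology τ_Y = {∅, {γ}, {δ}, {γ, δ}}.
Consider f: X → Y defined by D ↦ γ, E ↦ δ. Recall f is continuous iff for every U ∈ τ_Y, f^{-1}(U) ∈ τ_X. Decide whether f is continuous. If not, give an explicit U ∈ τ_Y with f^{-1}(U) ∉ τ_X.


f IS continuous.

Compute f^{-1}(U) for each U ∈ τ_Y:
  U = ∅: f^{-1}(U) = ∅ ∈ τ_X ✓.
  U = {γ}: f^{-1}(U) = {D} ∈ τ_X ✓.
  U = {δ}: f^{-1}(U) = {E} ∈ τ_X ✓.
  U = {γ, δ}: f^{-1}(U) = {D, E} ∈ τ_X ✓.
Every preimage lies in τ_X, so f IS continuous.


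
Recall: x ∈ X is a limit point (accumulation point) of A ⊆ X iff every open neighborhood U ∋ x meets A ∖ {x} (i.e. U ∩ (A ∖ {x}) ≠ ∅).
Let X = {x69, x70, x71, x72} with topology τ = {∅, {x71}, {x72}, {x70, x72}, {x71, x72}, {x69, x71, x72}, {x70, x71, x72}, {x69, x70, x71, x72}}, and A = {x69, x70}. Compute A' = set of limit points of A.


A' = ∅

For each x ∈ X, list the open sets U ∈ τ with x ∈ U, then check whether U ∩ (A ∖ {x}) ≠ ∅ for every such U.
  x = x69: open {x69, x71, x72} ∋ x has {x69, x71, x72} ∩ (A ∖ {x69}) = ∅, so x is NOT a limit point.
  x = x70: open {x70, x72} ∋ x has {x70, x72} ∩ (A ∖ {x70}) = ∅, so x is NOT a limit point.
  x = x71: open {x71} ∋ x has {x71} ∩ (A ∖ {x71}) = ∅, so x is NOT a limit point.
  x = x72: open {x72} ∋ x has {x72} ∩ (A ∖ {x72}) = ∅, so x is NOT a limit point.
Collecting: A' = ∅.


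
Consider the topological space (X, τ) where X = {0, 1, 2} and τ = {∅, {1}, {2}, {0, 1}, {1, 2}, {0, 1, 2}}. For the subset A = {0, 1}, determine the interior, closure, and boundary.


int(A) = {0, 1}, cl(A) = {0, 1}, ∂A = ∅.

Closed sets in (X, τ) are complements of opens:
  closed(X, τ) = {∅, {0}, {2}, {0, 1}, {0, 2}, {0, 1, 2}}.
int(A) = ⋃ {U ∈ τ : U ⊆ A}. Opens contained in A: ∅, {1}, {0, 1}.
Taking the union of these: int(A) = {0, 1}.
cl(A) = ⋂ {C closed : A ⊆ C}. Closed sets containing A: {0, 1}, {0, 1, 2}.
Intersecting these: cl(A) = {0, 1}.
∂A = cl(A) ∖ int(A) = {0, 1} ∖ {0, 1} = ∅.


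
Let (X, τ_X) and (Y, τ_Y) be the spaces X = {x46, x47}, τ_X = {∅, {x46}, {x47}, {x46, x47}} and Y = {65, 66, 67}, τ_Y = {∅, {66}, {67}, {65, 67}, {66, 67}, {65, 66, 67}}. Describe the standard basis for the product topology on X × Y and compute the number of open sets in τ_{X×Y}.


Basis B = {∅ × ∅, {x46} × {66}, {x46} × {67}, {x47} × {66}, {x47} × {67}, {x46} × {65, 67}, {x46} × {66, 67}, {x46, x47} × {66}, {x46, x47} × {67}, {x47} × {65, 67}, {x47} × {66, 67}, {x46} × {65, 66, 67}, {x47} × {65, 66, 67}, {x46, x47} × {65, 67}, {x46, x47} × {66, 67}, {x46, x47} × {65, 66, 67}}; |τ_{X×Y}| = 36.

Enumerate products U × V with U ∈ τ_X, V ∈ τ_Y (deduplicated):
  ∅ × ∅ = {} (∅)
  {x46} × {66} = {(x46,66)}
  {x46} × {67} = {(x46,67)}
  {x47} × {66} = {(x47,66)}
  {x47} × {67} = {(x47,67)}
  {x46} × {65, 67} = {(x46,65), (x46,67)}
  {x46} × {66, 67} = {(x46,66), (x46,67)}
  {x46, x47} × {66} = {(x46,66), (x47,66)}
  {x46, x47} × {67} = {(x46,67), (x47,67)}
  {x47} × {65, 67} = {(x47,65), (x47,67)}
  {x47} × {66, 67} = {(x47,66), (x47,67)}
  {x46} × {65, 66, 67} = {(x46,65), (x46,66), (x46,67)}
  {x47} × {65, 66, 67} = {(x47,65), (x47,66), (x47,67)}
  {x46, x47} × {65, 67} = {(x46,65), (x46,67), (x47,65), (x47,67)}
  {x46, x47} × {66, 67} = {(x46,66), (x46,67), (x47,66), (x47,67)}
  {x46, x47} × {65, 66, 67} = {(x46,65), (x46,66), (x46,67), (x47,65), (x47,66), (x47,67)}
These 16 distinct sets form the basis B.
Close under arbitrary unions to get τ_{X×Y}; counting gives |τ_{X×Y}| = 36.


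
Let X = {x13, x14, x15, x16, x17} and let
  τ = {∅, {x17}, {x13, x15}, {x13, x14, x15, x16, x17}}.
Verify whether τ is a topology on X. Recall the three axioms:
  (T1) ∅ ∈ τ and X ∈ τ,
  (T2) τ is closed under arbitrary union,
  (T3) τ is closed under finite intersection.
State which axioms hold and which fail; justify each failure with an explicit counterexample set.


τ is NOT a topology on X.

Axiom (T1): ∅ ∈ τ? Yes; X ∈ τ? Yes.
Axiom (T2/T3): check pairwise unions and intersections of members of τ.
Counterexample for (T2): {x17} ∪ {x13, x15} = {x13, x15, x17} ∉ τ. Therefore τ is NOT a topology.


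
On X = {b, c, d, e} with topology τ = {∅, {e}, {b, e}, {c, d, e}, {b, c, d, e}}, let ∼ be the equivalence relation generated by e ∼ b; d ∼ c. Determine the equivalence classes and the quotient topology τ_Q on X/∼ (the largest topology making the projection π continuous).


X/∼ = {[b=e], [c=d]}; |τ_Q| = 3.

Equivalence classes: [b=e], [c=d].
Quotient map π: X → X/∼ sends b ↦ [b=e], c ↦ [c=d], d ↦ [c=d], e ↦ [b=e].
For each subset V ⊆ X/∼, compute π^{-1}(V) ⊆ X and check whether π^{-1}(V) ∈ τ. V is open in τ_Q iff π^{-1}(V) ∈ τ.
  V = {}: π^{-1}(V) = ∅ ∈ τ ✓.
  V = {[b=e]}: π^{-1}(V) = {b, e} ∈ τ ✓.
  V = {[c=d]}: π^{-1}(V) = {c, d} ∉ τ ✗.
  V = {[b=e], [c=d]}: π^{-1}(V) = {b, c, d, e} ∈ τ ✓.
Open sets in the quotient: τ_Q = {{}, {[b=e]}, {[b=e], [c=d]}} (3 elements).


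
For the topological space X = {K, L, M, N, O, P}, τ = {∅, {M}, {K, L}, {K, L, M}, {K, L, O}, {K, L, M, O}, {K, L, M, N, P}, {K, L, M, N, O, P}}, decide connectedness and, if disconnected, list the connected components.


(X, τ) is connected.

Find clopen sets (U ∈ τ with X ∖ U ∈ τ):
  U = ∅, X ∖ U = {K, L, M, N, O, P} — both open, so U is clopen.
  U = {K, L, M, N, O, P}, X ∖ U = ∅ — both open, so U is clopen.
Only trivial clopens (∅ and X) exist, so (X, τ) is connected.
Compute connected components by grouping points that agree on all clopens:
  component: {K, L, M, N, O, P}


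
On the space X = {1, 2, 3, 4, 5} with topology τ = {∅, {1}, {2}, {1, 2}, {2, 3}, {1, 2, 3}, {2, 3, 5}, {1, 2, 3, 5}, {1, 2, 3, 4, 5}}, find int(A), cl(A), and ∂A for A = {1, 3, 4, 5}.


int(A) = {1}, cl(A) = {1, 3, 4, 5}, ∂A = {3, 4, 5}.

Closed sets in (X, τ) are complements of opens:
  closed(X, τ) = {∅, {4}, {1, 4}, {4, 5}, {1, 4, 5}, {3, 4, 5}, {1, 3, 4, 5}, {2, 3, 4, 5}, {1, 2, 3, 4, 5}}.
int(A) = ⋃ {U ∈ τ : U ⊆ A}. Opens contained in A: ∅, {1}.
Taking the union of these: int(A) = {1}.
cl(A) = ⋂ {C closed : A ⊆ C}. Closed sets containing A: {1, 3, 4, 5}, {1, 2, 3, 4, 5}.
Intersecting these: cl(A) = {1, 3, 4, 5}.
∂A = cl(A) ∖ int(A) = {1, 3, 4, 5} ∖ {1} = {3, 4, 5}.


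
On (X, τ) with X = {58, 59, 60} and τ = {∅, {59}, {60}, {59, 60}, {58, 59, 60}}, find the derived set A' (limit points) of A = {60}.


A' = {58}

For each x ∈ X, list the open sets U ∈ τ with x ∈ U, then check whether U ∩ (A ∖ {x}) ≠ ∅ for every such U.
  x = 58: opens ∋ x are {58, 59, 60}; each meets A ∖ {58}, so x IS a limit point.
  x = 59: open {59} ∋ x has {59} ∩ (A ∖ {59}) = ∅, so x is NOT a limit point.
  x = 60: open {60} ∋ x has {60} ∩ (A ∖ {60}) = ∅, so x is NOT a limit point.
Collecting: A' = {58}.


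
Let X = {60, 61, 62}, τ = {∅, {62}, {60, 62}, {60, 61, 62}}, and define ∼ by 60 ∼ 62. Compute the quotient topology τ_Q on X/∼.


X/∼ = {[60=62], [61]}; |τ_Q| = 3.

Equivalence classes: [60=62], [61].
Quotient map π: X → X/∼ sends 60 ↦ [60=62], 61 ↦ [61], 62 ↦ [60=62].
For each subset V ⊆ X/∼, compute π^{-1}(V) ⊆ X and check whether π^{-1}(V) ∈ τ. V is open in τ_Q iff π^{-1}(V) ∈ τ.
  V = {}: π^{-1}(V) = ∅ ∈ τ ✓.
  V = {[60=62]}: π^{-1}(V) = {60, 62} ∈ τ ✓.
  V = {[61]}: π^{-1}(V) = {61} ∉ τ ✗.
  V = {[60=62], [61]}: π^{-1}(V) = {60, 61, 62} ∈ τ ✓.
Open sets in the quotient: τ_Q = {{}, {[60=62]}, {[60=62], [61]}} (3 elements).


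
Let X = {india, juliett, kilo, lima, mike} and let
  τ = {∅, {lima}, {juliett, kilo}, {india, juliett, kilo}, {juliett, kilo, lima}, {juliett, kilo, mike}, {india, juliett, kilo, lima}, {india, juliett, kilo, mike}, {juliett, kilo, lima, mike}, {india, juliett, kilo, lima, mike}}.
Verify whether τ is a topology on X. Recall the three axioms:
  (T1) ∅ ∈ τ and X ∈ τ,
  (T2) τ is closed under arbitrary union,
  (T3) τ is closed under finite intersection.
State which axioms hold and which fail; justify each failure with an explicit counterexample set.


τ IS a topology on X.

Axiom (T1): ∅ ∈ τ? Yes; X ∈ τ? Yes.
Axiom (T2/T3): check pairwise unions and intersections of members of τ.
All pairwise intersections and unions checked — each lies in τ. Therefore τ satisfies (T1), (T2), (T3): it IS a topology on X.


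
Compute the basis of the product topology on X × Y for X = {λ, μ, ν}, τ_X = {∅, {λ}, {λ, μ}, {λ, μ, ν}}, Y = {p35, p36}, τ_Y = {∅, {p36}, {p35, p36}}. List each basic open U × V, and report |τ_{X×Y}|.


Basis B = {∅ × ∅, {λ} × {p36}, {λ} × {p35, p36}, {λ, μ} × {p36}, {λ, μ, ν} × {p36}, {λ, μ} × {p35, p36}, {λ, μ, ν} × {p35, p36}}; |τ_{X×Y}| = 10.

Enumerate products U × V with U ∈ τ_X, V ∈ τ_Y (deduplicated):
  ∅ × ∅ = {} (∅)
  {λ} × {p36} = {(λ,p36)}
  {λ} × {p35, p36} = {(λ,p35), (λ,p36)}
  {λ, μ} × {p36} = {(λ,p36), (μ,p36)}
  {λ, μ, ν} × {p36} = {(λ,p36), (μ,p36), (ν,p36)}
  {λ, μ} × {p35, p36} = {(λ,p35), (λ,p36), (μ,p35), (μ,p36)}
  {λ, μ, ν} × {p35, p36} = {(λ,p35), (λ,p36), (μ,p35), (μ,p36), (ν,p35), (ν,p36)}
These 7 distinct sets form the basis B.
Close under arbitrary unions to get τ_{X×Y}; counting gives |τ_{X×Y}| = 10.


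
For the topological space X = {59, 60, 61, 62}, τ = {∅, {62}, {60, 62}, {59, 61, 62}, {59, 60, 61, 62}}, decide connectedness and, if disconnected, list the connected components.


(X, τ) is connected.

Find clopen sets (U ∈ τ with X ∖ U ∈ τ):
  U = ∅, X ∖ U = {59, 60, 61, 62} — both open, so U is clopen.
  U = {59, 60, 61, 62}, X ∖ U = ∅ — both open, so U is clopen.
Only trivial clopens (∅ and X) exist, so (X, τ) is connected.
Compute connected components by grouping points that agree on all clopens:
  component: {59, 60, 61, 62}


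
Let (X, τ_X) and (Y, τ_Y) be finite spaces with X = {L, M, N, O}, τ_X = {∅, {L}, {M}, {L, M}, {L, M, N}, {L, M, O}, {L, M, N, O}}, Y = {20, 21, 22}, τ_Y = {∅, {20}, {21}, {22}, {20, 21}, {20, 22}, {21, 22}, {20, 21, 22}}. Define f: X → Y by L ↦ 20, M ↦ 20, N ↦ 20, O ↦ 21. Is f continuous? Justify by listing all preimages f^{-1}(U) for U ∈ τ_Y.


f is NOT continuous.

Compute f^{-1}(U) for each U ∈ τ_Y:
  U = ∅: f^{-1}(U) = ∅ ∈ τ_X ✓.
  U = {20}: f^{-1}(U) = {L, M, N} ∈ τ_X ✓.
  U = {21}: f^{-1}(U) = {O} ∉ τ_X ✗.
  U = {22}: f^{-1}(U) = ∅ ∈ τ_X ✓.
  U = {20, 21}: f^{-1}(U) = {L, M, N, O} ∈ τ_X ✓.
  U = {20, 22}: f^{-1}(U) = {L, M, N} ∈ τ_X ✓.
  U = {21, 22}: f^{-1}(U) = {O} ∉ τ_X ✗.
  U = {20, 21, 22}: f^{-1}(U) = {L, M, N, O} ∈ τ_X ✓.
Found U = {21} with f^{-1}(U) = {O} not in τ_X. Therefore f is NOT continuous.


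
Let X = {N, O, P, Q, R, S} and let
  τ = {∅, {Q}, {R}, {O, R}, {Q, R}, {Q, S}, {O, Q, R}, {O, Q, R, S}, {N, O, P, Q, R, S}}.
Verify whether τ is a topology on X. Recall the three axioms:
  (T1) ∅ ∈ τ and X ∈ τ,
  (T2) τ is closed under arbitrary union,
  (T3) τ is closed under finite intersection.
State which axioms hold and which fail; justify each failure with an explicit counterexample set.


τ is NOT a topology on X.

Axiom (T1): ∅ ∈ τ? Yes; X ∈ τ? Yes.
Axiom (T2/T3): check pairwise unions and intersections of members of τ.
Counterexample for (T2): {R} ∪ {Q, S} = {Q, R, S} ∉ τ. Therefore τ is NOT a topology.


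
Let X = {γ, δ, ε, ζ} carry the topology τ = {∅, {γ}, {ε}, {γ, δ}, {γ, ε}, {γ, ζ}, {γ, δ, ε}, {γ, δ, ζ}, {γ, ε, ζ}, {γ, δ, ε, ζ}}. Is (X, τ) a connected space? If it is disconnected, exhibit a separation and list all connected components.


(X, τ) is disconnected; components = [{ε}, {γ, δ, ζ}].

Find clopen sets (U ∈ τ with X ∖ U ∈ τ):
  U = ∅, X ∖ U = {γ, δ, ε, ζ} — both open, so U is clopen.
  U = {ε}, X ∖ U = {γ, δ, ζ} — both open, so U is clopen.
  U = {γ, δ, ζ}, X ∖ U = {ε} — both open, so U is clopen.
  U = {γ, δ, ε, ζ}, X ∖ U = ∅ — both open, so U is clopen.
Nontrivial clopen(s) exist: e.g. {ε}. So (X, τ) is disconnected.
Compute connected components by grouping points that agree on all clopens:
  component: {ε}
  component: {γ, δ, ζ}


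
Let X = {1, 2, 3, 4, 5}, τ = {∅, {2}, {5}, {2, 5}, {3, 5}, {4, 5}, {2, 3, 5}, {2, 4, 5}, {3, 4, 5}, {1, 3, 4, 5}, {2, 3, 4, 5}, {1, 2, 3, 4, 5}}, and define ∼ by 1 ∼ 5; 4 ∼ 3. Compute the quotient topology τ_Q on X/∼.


X/∼ = {[1=5], [2], [3=4]}; |τ_Q| = 4.

Equivalence classes: [1=5], [2], [3=4].
Quotient map π: X → X/∼ sends 1 ↦ [1=5], 2 ↦ [2], 3 ↦ [3=4], 4 ↦ [3=4], 5 ↦ [1=5].
For each subset V ⊆ X/∼, compute π^{-1}(V) ⊆ X and check whether π^{-1}(V) ∈ τ. V is open in τ_Q iff π^{-1}(V) ∈ τ.
  V = {}: π^{-1}(V) = ∅ ∈ τ ✓.
  V = {[1=5]}: π^{-1}(V) = {1, 5} ∉ τ ✗.
  V = {[2]}: π^{-1}(V) = {2} ∈ τ ✓.
  V = {[1=5], [2]}: π^{-1}(V) = {1, 2, 5} ∉ τ ✗.
  V = {[3=4]}: π^{-1}(V) = {3, 4} ∉ τ ✗.
  V = {[1=5], [3=4]}: π^{-1}(V) = {1, 3, 4, 5} ∈ τ ✓.
  V = {[2], [3=4]}: π^{-1}(V) = {2, 3, 4} ∉ τ ✗.
  V = {[1=5], [2], [3=4]}: π^{-1}(V) = {1, 2, 3, 4, 5} ∈ τ ✓.
Open sets in the quotient: τ_Q = {{}, {[2]}, {[1=5], [3=4]}, {[1=5], [2], [3=4]}} (4 elements).


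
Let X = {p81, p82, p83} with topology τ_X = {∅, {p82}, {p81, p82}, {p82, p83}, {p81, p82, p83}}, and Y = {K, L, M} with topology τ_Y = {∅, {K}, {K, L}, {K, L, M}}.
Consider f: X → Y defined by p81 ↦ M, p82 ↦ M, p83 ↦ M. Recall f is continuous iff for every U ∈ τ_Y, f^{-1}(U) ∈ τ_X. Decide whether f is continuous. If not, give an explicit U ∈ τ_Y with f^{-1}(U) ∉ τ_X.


f IS continuous.

Compute f^{-1}(U) for each U ∈ τ_Y:
  U = ∅: f^{-1}(U) = ∅ ∈ τ_X ✓.
  U = {K}: f^{-1}(U) = ∅ ∈ τ_X ✓.
  U = {K, L}: f^{-1}(U) = ∅ ∈ τ_X ✓.
  U = {K, L, M}: f^{-1}(U) = {p81, p82, p83} ∈ τ_X ✓.
Every preimage lies in τ_X, so f IS continuous.


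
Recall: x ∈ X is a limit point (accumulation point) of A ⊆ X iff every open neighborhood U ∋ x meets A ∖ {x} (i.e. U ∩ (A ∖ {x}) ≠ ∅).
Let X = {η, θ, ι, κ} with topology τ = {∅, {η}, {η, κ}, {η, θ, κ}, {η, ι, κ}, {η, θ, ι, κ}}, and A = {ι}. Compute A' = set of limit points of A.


A' = ∅

For each x ∈ X, list the open sets U ∈ τ with x ∈ U, then check whether U ∩ (A ∖ {x}) ≠ ∅ for every such U.
  x = η: open {η} ∋ x has {η} ∩ (A ∖ {η}) = ∅, so x is NOT a limit point.
  x = θ: open {η, θ, κ} ∋ x has {η, θ, κ} ∩ (A ∖ {θ}) = ∅, so x is NOT a limit point.
  x = ι: open {η, ι, κ} ∋ x has {η, ι, κ} ∩ (A ∖ {ι}) = ∅, so x is NOT a limit point.
  x = κ: open {η, κ} ∋ x has {η, κ} ∩ (A ∖ {κ}) = ∅, so x is NOT a limit point.
Collecting: A' = ∅.


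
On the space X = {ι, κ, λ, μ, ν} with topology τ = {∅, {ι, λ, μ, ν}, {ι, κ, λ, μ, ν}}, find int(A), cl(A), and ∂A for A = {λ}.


int(A) = ∅, cl(A) = {ι, κ, λ, μ, ν}, ∂A = {ι, κ, λ, μ, ν}.

Closed sets in (X, τ) are complements of opens:
  closed(X, τ) = {∅, {κ}, {ι, κ, λ, μ, ν}}.
int(A) = ⋃ {U ∈ τ : U ⊆ A}. Opens contained in A: ∅.
Taking the union of these: int(A) = ∅.
cl(A) = ⋂ {C closed : A ⊆ C}. Closed sets containing A: {ι, κ, λ, μ, ν}.
Intersecting these: cl(A) = {ι, κ, λ, μ, ν}.
∂A = cl(A) ∖ int(A) = {ι, κ, λ, μ, ν} ∖ ∅ = {ι, κ, λ, μ, ν}.


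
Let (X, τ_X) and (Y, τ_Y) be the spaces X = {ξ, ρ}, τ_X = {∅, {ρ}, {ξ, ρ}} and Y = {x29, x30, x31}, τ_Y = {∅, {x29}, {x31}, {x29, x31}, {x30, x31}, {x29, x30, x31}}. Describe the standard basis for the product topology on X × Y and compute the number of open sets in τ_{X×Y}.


Basis B = {∅ × ∅, {ρ} × {x29}, {ρ} × {x31}, {ξ, ρ} × {x29}, {ξ, ρ} × {x31}, {ρ} × {x29, x31}, {ρ} × {x30, x31}, {ρ} × {x29, x30, x31}, {ξ, ρ} × {x29, x31}, {ξ, ρ} × {x30, x31}, {ξ, ρ} × {x29, x30, x31}}; |τ_{X×Y}| = 18.

Enumerate products U × V with U ∈ τ_X, V ∈ τ_Y (deduplicated):
  ∅ × ∅ = {} (∅)
  {ρ} × {x29} = {(ρ,x29)}
  {ρ} × {x31} = {(ρ,x31)}
  {ξ, ρ} × {x29} = {(ξ,x29), (ρ,x29)}
  {ξ, ρ} × {x31} = {(ξ,x31), (ρ,x31)}
  {ρ} × {x29, x31} = {(ρ,x29), (ρ,x31)}
  {ρ} × {x30, x31} = {(ρ,x30), (ρ,x31)}
  {ρ} × {x29, x30, x31} = {(ρ,x29), (ρ,x30), (ρ,x31)}
  {ξ, ρ} × {x29, x31} = {(ξ,x29), (ξ,x31), (ρ,x29), (ρ,x31)}
  {ξ, ρ} × {x30, x31} = {(ξ,x30), (ξ,x31), (ρ,x30), (ρ,x31)}
  {ξ, ρ} × {x29, x30, x31} = {(ξ,x29), (ξ,x30), (ξ,x31), (ρ,x29), (ρ,x30), (ρ,x31)}
These 11 distinct sets form the basis B.
Close under arbitrary unions to get τ_{X×Y}; counting gives |τ_{X×Y}| = 18.


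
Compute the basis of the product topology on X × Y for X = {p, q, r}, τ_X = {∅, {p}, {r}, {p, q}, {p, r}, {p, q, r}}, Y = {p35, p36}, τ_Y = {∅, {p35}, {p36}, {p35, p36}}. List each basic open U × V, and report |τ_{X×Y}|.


Basis B = {∅ × ∅, {p} × {p35}, {p} × {p36}, {r} × {p35}, {r} × {p36}, {p} × {p35, p36}, {p, q} × {p35}, {p, r} × {p35}, {p, q} × {p36}, {p, r} × {p36}, {r} × {p35, p36}, {p, q, r} × {p35}, {p, q, r} × {p36}, {p, q} × {p35, p36}, {p, r} × {p35, p36}, {p, q, r} × {p35, p36}}; |τ_{X×Y}| = 36.

Enumerate products U × V with U ∈ τ_X, V ∈ τ_Y (deduplicated):
  ∅ × ∅ = {} (∅)
  {p} × {p35} = {(p,p35)}
  {p} × {p36} = {(p,p36)}
  {r} × {p35} = {(r,p35)}
  {r} × {p36} = {(r,p36)}
  {p} × {p35, p36} = {(p,p35), (p,p36)}
  {p, q} × {p35} = {(p,p35), (q,p35)}
  {p, r} × {p35} = {(p,p35), (r,p35)}
  {p, q} × {p36} = {(p,p36), (q,p36)}
  {p, r} × {p36} = {(p,p36), (r,p36)}
  {r} × {p35, p36} = {(r,p35), (r,p36)}
  {p, q, r} × {p35} = {(p,p35), (q,p35), (r,p35)}
  {p, q, r} × {p36} = {(p,p36), (q,p36), (r,p36)}
  {p, q} × {p35, p36} = {(p,p35), (p,p36), (q,p35), (q,p36)}
  {p, r} × {p35, p36} = {(p,p35), (p,p36), (r,p35), (r,p36)}
  {p, q, r} × {p35, p36} = {(p,p35), (p,p36), (q,p35), (q,p36), (r,p35), (r,p36)}
These 16 distinct sets form the basis B.
Close under arbitrary unions to get τ_{X×Y}; counting gives |τ_{X×Y}| = 36.


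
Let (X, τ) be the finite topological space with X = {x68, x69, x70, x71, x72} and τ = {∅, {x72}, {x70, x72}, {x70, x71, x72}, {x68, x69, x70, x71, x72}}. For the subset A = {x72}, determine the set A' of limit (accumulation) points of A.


A' = {x68, x69, x70, x71}

For each x ∈ X, list the open sets U ∈ τ with x ∈ U, then check whether U ∩ (A ∖ {x}) ≠ ∅ for every such U.
  x = x68: opens ∋ x are {x68, x69, x70, x71, x72}; each meets A ∖ {x68}, so x IS a limit point.
  x = x69: opens ∋ x are {x68, x69, x70, x71, x72}; each meets A ∖ {x69}, so x IS a limit point.
  x = x70: opens ∋ x are {x70, x72}, {x70, x71, x72}, {x68, x69, x70, x71, x72}; each meets A ∖ {x70}, so x IS a limit point.
  x = x71: opens ∋ x are {x70, x71, x72}, {x68, x69, x70, x71, x72}; each meets A ∖ {x71}, so x IS a limit point.
  x = x72: open {x72} ∋ x has {x72} ∩ (A ∖ {x72}) = ∅, so x is NOT a limit point.
Collecting: A' = {x68, x69, x70, x71}.


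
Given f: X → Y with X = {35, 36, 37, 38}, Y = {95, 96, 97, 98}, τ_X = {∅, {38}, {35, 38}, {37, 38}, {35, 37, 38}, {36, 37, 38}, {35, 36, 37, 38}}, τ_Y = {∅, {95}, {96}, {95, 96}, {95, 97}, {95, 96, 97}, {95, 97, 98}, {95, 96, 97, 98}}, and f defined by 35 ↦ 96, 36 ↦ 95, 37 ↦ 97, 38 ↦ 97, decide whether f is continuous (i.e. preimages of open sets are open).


f is NOT continuous.

Compute f^{-1}(U) for each U ∈ τ_Y:
  U = ∅: f^{-1}(U) = ∅ ∈ τ_X ✓.
  U = {95}: f^{-1}(U) = {36} ∉ τ_X ✗.
  U = {96}: f^{-1}(U) = {35} ∉ τ_X ✗.
  U = {95, 96}: f^{-1}(U) = {35, 36} ∉ τ_X ✗.
  U = {95, 97}: f^{-1}(U) = {36, 37, 38} ∈ τ_X ✓.
  U = {95, 96, 97}: f^{-1}(U) = {35, 36, 37, 38} ∈ τ_X ✓.
  U = {95, 97, 98}: f^{-1}(U) = {36, 37, 38} ∈ τ_X ✓.
  U = {95, 96, 97, 98}: f^{-1}(U) = {35, 36, 37, 38} ∈ τ_X ✓.
Found U = {95} with f^{-1}(U) = {36} not in τ_X. Therefore f is NOT continuous.


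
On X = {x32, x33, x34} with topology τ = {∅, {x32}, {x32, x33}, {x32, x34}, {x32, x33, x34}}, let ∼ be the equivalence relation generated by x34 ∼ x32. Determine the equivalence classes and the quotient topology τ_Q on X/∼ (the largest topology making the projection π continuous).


X/∼ = {[x32=x34], [x33]}; |τ_Q| = 3.

Equivalence classes: [x32=x34], [x33].
Quotient map π: X → X/∼ sends x32 ↦ [x32=x34], x33 ↦ [x33], x34 ↦ [x32=x34].
For each subset V ⊆ X/∼, compute π^{-1}(V) ⊆ X and check whether π^{-1}(V) ∈ τ. V is open in τ_Q iff π^{-1}(V) ∈ τ.
  V = {}: π^{-1}(V) = ∅ ∈ τ ✓.
  V = {[x32=x34]}: π^{-1}(V) = {x32, x34} ∈ τ ✓.
  V = {[x33]}: π^{-1}(V) = {x33} ∉ τ ✗.
  V = {[x32=x34], [x33]}: π^{-1}(V) = {x32, x33, x34} ∈ τ ✓.
Open sets in the quotient: τ_Q = {{}, {[x32=x34]}, {[x32=x34], [x33]}} (3 elements).


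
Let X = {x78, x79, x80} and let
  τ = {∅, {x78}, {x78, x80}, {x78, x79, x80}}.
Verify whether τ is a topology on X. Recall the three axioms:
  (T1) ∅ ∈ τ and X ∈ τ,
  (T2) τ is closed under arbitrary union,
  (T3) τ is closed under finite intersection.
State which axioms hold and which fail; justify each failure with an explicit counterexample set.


τ IS a topology on X.

Axiom (T1): ∅ ∈ τ? Yes; X ∈ τ? Yes.
Axiom (T2/T3): check pairwise unions and intersections of members of τ.
All pairwise intersections and unions checked — each lies in τ. Therefore τ satisfies (T1), (T2), (T3): it IS a topology on X.


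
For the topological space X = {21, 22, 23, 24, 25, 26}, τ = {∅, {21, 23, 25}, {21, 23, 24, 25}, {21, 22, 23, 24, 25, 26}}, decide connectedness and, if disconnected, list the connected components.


(X, τ) is connected.

Find clopen sets (U ∈ τ with X ∖ U ∈ τ):
  U = ∅, X ∖ U = {21, 22, 23, 24, 25, 26} — both open, so U is clopen.
  U = {21, 22, 23, 24, 25, 26}, X ∖ U = ∅ — both open, so U is clopen.
Only trivial clopens (∅ and X) exist, so (X, τ) is connected.
Compute connected components by grouping points that agree on all clopens:
  component: {21, 22, 23, 24, 25, 26}


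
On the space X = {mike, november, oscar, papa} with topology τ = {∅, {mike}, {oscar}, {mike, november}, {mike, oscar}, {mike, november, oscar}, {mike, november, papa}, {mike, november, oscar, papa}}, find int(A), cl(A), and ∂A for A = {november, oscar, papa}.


int(A) = {oscar}, cl(A) = {november, oscar, papa}, ∂A = {november, papa}.

Closed sets in (X, τ) are complements of opens:
  closed(X, τ) = {∅, {oscar}, {papa}, {november, papa}, {oscar, papa}, {mike, november, papa}, {november, oscar, papa}, {mike, november, oscar, papa}}.
int(A) = ⋃ {U ∈ τ : U ⊆ A}. Opens contained in A: ∅, {oscar}.
Taking the union of these: int(A) = {oscar}.
cl(A) = ⋂ {C closed : A ⊆ C}. Closed sets containing A: {november, oscar, papa}, {mike, november, oscar, papa}.
Intersecting these: cl(A) = {november, oscar, papa}.
∂A = cl(A) ∖ int(A) = {november, oscar, papa} ∖ {oscar} = {november, papa}.


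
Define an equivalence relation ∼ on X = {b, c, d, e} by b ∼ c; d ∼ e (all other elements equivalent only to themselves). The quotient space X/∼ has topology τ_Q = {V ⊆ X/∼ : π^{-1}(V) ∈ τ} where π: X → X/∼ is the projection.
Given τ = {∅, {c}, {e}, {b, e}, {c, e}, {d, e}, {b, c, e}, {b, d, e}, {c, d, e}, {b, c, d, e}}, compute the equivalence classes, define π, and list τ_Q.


X/∼ = {[b=c], [d=e]}; |τ_Q| = 3.

Equivalence classes: [b=c], [d=e].
Quotient map π: X → X/∼ sends b ↦ [b=c], c ↦ [b=c], d ↦ [d=e], e ↦ [d=e].
For each subset V ⊆ X/∼, compute π^{-1}(V) ⊆ X and check whether π^{-1}(V) ∈ τ. V is open in τ_Q iff π^{-1}(V) ∈ τ.
  V = {}: π^{-1}(V) = ∅ ∈ τ ✓.
  V = {[b=c]}: π^{-1}(V) = {b, c} ∉ τ ✗.
  V = {[d=e]}: π^{-1}(V) = {d, e} ∈ τ ✓.
  V = {[b=c], [d=e]}: π^{-1}(V) = {b, c, d, e} ∈ τ ✓.
Open sets in the quotient: τ_Q = {{}, {[d=e]}, {[b=c], [d=e]}} (3 elements).


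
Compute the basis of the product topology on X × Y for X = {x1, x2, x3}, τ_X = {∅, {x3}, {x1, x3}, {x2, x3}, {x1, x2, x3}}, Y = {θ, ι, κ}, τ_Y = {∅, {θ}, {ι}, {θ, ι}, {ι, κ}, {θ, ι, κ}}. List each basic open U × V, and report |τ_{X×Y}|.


Basis B = {∅ × ∅, {x3} × {θ}, {x3} × {ι}, {x1, x3} × {θ}, {x1, x3} × {ι}, {x2, x3} × {θ}, {x2, x3} × {ι}, {x3} × {θ, ι}, {x3} × {ι, κ}, {x1, x2, x3} × {θ}, {x1, x2, x3} × {ι}, {x3} × {θ, ι, κ}, {x1, x3} × {θ, ι}, {x1, x3} × {ι, κ}, {x2, x3} × {θ, ι}, {x2, x3} × {ι, κ}, {x1, x3} × {θ, ι, κ}, {x1, x2, x3} × {θ, ι}, {x1, x2, x3} × {ι, κ}, {x2, x3} × {θ, ι, κ}, {x1, x2, x3} × {θ, ι, κ}}; |τ_{X×Y}| = 70.

Enumerate products U × V with U ∈ τ_X, V ∈ τ_Y (deduplicated):
  ∅ × ∅ = {} (∅)
  {x3} × {θ} = {(x3,θ)}
  {x3} × {ι} = {(x3,ι)}
  {x1, x3} × {θ} = {(x1,θ), (x3,θ)}
  {x1, x3} × {ι} = {(x1,ι), (x3,ι)}
  {x2, x3} × {θ} = {(x2,θ), (x3,θ)}
  {x2, x3} × {ι} = {(x2,ι), (x3,ι)}
  {x3} × {θ, ι} = {(x3,θ), (x3,ι)}
  {x3} × {ι, κ} = {(x3,ι), (x3,κ)}
  {x1, x2, x3} × {θ} = {(x1,θ), (x2,θ), (x3,θ)}
  {x1, x2, x3} × {ι} = {(x1,ι), (x2,ι), (x3,ι)}
  {x3} × {θ, ι, κ} = {(x3,θ), (x3,ι), (x3,κ)}
  {x1, x3} × {θ, ι} = {(x1,θ), (x1,ι), (x3,θ), (x3,ι)}
  {x1, x3} × {ι, κ} = {(x1,ι), (x1,κ), (x3,ι), (x3,κ)}
  {x2, x3} × {θ, ι} = {(x2,θ), (x2,ι), (x3,θ), (x3,ι)}
  {x2, x3} × {ι, κ} = {(x2,ι), (x2,κ), (x3,ι), (x3,κ)}
  {x1, x3} × {θ, ι, κ} = {(x1,θ), (x1,ι), (x1,κ), (x3,θ), (x3,ι), (x3,κ)}
  {x1, x2, x3} × {θ, ι} = {(x1,θ), (x1,ι), (x2,θ), (x2,ι), (x3,θ), (x3,ι)}
  {x1, x2, x3} × {ι, κ} = {(x1,ι), (x1,κ), (x2,ι), (x2,κ), (x3,ι), (x3,κ)}
  {x2, x3} × {θ, ι, κ} = {(x2,θ), (x2,ι), (x2,κ), (x3,θ), (x3,ι), (x3,κ)}
  {x1, x2, x3} × {θ, ι, κ} = {(x1,θ), (x1,ι), (x1,κ), (x2,θ), (x2,ι), (x2,κ), (x3,θ), (x3,ι), (x3,κ)}
These 21 distinct sets form the basis B.
Close under arbitrary unions to get τ_{X×Y}; counting gives |τ_{X×Y}| = 70.


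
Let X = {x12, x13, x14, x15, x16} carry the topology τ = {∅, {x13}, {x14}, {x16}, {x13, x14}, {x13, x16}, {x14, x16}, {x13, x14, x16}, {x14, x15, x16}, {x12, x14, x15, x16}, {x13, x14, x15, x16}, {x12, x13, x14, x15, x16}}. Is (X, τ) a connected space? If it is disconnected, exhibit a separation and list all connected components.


(X, τ) is disconnected; components = [{x13}, {x12, x14, x15, x16}].

Find clopen sets (U ∈ τ with X ∖ U ∈ τ):
  U = ∅, X ∖ U = {x12, x13, x14, x15, x16} — both open, so U is clopen.
  U = {x13}, X ∖ U = {x12, x14, x15, x16} — both open, so U is clopen.
  U = {x12, x14, x15, x16}, X ∖ U = {x13} — both open, so U is clopen.
  U = {x12, x13, x14, x15, x16}, X ∖ U = ∅ — both open, so U is clopen.
Nontrivial clopen(s) exist: e.g. {x12, x14, x15, x16}. So (X, τ) is disconnected.
Compute connected components by grouping points that agree on all clopens:
  component: {x13}
  component: {x12, x14, x15, x16}


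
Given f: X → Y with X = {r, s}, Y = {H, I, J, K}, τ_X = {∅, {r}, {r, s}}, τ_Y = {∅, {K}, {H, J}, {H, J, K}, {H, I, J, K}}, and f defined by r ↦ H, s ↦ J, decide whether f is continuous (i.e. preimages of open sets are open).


f IS continuous.

Compute f^{-1}(U) for each U ∈ τ_Y:
  U = ∅: f^{-1}(U) = ∅ ∈ τ_X ✓.
  U = {K}: f^{-1}(U) = ∅ ∈ τ_X ✓.
  U = {H, J}: f^{-1}(U) = {r, s} ∈ τ_X ✓.
  U = {H, J, K}: f^{-1}(U) = {r, s} ∈ τ_X ✓.
  U = {H, I, J, K}: f^{-1}(U) = {r, s} ∈ τ_X ✓.
Every preimage lies in τ_X, so f IS continuous.


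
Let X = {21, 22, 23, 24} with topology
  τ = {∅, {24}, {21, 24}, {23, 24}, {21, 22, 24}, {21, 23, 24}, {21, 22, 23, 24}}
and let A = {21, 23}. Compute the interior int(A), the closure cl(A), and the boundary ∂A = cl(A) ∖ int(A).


int(A) = ∅, cl(A) = {21, 22, 23}, ∂A = {21, 22, 23}.

Closed sets in (X, τ) are complements of opens:
  closed(X, τ) = {∅, {22}, {23}, {21, 22}, {22, 23}, {21, 22, 23}, {21, 22, 23, 24}}.
int(A) = ⋃ {U ∈ τ : U ⊆ A}. Opens contained in A: ∅.
Taking the union of these: int(A) = ∅.
cl(A) = ⋂ {C closed : A ⊆ C}. Closed sets containing A: {21, 22, 23}, {21, 22, 23, 24}.
Intersecting these: cl(A) = {21, 22, 23}.
∂A = cl(A) ∖ int(A) = {21, 22, 23} ∖ ∅ = {21, 22, 23}.


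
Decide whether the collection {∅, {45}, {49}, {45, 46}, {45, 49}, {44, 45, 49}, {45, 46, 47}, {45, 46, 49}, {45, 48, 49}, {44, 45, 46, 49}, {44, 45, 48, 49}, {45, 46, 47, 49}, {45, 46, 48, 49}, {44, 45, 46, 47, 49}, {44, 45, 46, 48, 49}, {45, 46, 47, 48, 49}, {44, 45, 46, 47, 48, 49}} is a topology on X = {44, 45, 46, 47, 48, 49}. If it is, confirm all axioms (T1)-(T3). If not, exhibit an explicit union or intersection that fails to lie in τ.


τ IS a topology on X.

Axiom (T1): ∅ ∈ τ? Yes; X ∈ τ? Yes.
Axiom (T2/T3): check pairwise unions and intersections of members of τ.
All pairwise intersections and unions checked — each lies in τ. Therefore τ satisfies (T1), (T2), (T3): it IS a topology on X.


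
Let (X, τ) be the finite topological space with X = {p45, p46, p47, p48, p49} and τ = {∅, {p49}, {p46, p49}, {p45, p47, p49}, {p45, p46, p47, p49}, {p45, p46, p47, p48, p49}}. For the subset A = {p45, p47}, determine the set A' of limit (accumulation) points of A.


A' = {p45, p47, p48}

For each x ∈ X, list the open sets U ∈ τ with x ∈ U, then check whether U ∩ (A ∖ {x}) ≠ ∅ for every such U.
  x = p45: opens ∋ x are {p45, p47, p49}, {p45, p46, p47, p49}, {p45, p46, p47, p48, p49}; each meets A ∖ {p45}, so x IS a limit point.
  x = p46: open {p46, p49} ∋ x has {p46, p49} ∩ (A ∖ {p46}) = ∅, so x is NOT a limit point.
  x = p47: opens ∋ x are {p45, p47, p49}, {p45, p46, p47, p49}, {p45, p46, p47, p48, p49}; each meets A ∖ {p47}, so x IS a limit point.
  x = p48: opens ∋ x are {p45, p46, p47, p48, p49}; each meets A ∖ {p48}, so x IS a limit point.
  x = p49: open {p49} ∋ x has {p49} ∩ (A ∖ {p49}) = ∅, so x is NOT a limit point.
Collecting: A' = {p45, p47, p48}.


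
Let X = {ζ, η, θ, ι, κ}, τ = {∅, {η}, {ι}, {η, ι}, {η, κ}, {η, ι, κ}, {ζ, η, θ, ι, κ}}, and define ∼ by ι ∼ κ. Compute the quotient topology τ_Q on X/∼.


X/∼ = {[ζ], [η], [θ], [ι=κ]}; |τ_Q| = 4.

Equivalence classes: [ζ], [η], [θ], [ι=κ].
Quotient map π: X → X/∼ sends ζ ↦ [ζ], η ↦ [η], θ ↦ [θ], ι ↦ [ι=κ], κ ↦ [ι=κ].
For each subset V ⊆ X/∼, compute π^{-1}(V) ⊆ X and check whether π^{-1}(V) ∈ τ. V is open in τ_Q iff π^{-1}(V) ∈ τ.
  V = {}: π^{-1}(V) = ∅ ∈ τ ✓.
  V = {[ζ]}: π^{-1}(V) = {ζ} ∉ τ ✗.
  V = {[η]}: π^{-1}(V) = {η} ∈ τ ✓.
  V = {[ζ], [η]}: π^{-1}(V) = {ζ, η} ∉ τ ✗.
  V = {[θ]}: π^{-1}(V) = {θ} ∉ τ ✗.
  V = {[ζ], [θ]}: π^{-1}(V) = {ζ, θ} ∉ τ ✗.
  V = {[η], [θ]}: π^{-1}(V) = {η, θ} ∉ τ ✗.
  V = {[ζ], [η], [θ]}: π^{-1}(V) = {ζ, η, θ} ∉ τ ✗.
  V = {[ι=κ]}: π^{-1}(V) = {ι, κ} ∉ τ ✗.
  V = {[ζ], [ι=κ]}: π^{-1}(V) = {ζ, ι, κ} ∉ τ ✗.
  V = {[η], [ι=κ]}: π^{-1}(V) = {η, ι, κ} ∈ τ ✓.
  V = {[ζ], [η], [ι=κ]}: π^{-1}(V) = {ζ, η, ι, κ} ∉ τ ✗.
  V = {[θ], [ι=κ]}: π^{-1}(V) = {θ, ι, κ} ∉ τ ✗.
  V = {[ζ], [θ], [ι=κ]}: π^{-1}(V) = {ζ, θ, ι, κ} ∉ τ ✗.
  V = {[η], [θ], [ι=κ]}: π^{-1}(V) = {η, θ, ι, κ} ∉ τ ✗.
  V = {[ζ], [η], [θ], [ι=κ]}: π^{-1}(V) = {ζ, η, θ, ι, κ} ∈ τ ✓.
Open sets in the quotient: τ_Q = {{}, {[η]}, {[η], [ι=κ]}, {[ζ], [η], [θ], [ι=κ]}} (4 elements).


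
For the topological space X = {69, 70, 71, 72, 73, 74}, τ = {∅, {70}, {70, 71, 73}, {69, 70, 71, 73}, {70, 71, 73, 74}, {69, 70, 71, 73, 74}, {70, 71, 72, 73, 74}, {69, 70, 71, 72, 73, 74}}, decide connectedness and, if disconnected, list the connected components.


(X, τ) is connected.

Find clopen sets (U ∈ τ with X ∖ U ∈ τ):
  U = ∅, X ∖ U = {69, 70, 71, 72, 73, 74} — both open, so U is clopen.
  U = {69, 70, 71, 72, 73, 74}, X ∖ U = ∅ — both open, so U is clopen.
Only trivial clopens (∅ and X) exist, so (X, τ) is connected.
Compute connected components by grouping points that agree on all clopens:
  component: {69, 70, 71, 72, 73, 74}


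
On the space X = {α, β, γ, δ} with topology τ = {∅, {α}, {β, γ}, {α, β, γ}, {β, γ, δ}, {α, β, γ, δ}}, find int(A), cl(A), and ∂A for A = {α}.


int(A) = {α}, cl(A) = {α}, ∂A = ∅.

Closed sets in (X, τ) are complements of opens:
  closed(X, τ) = {∅, {α}, {δ}, {α, δ}, {β, γ, δ}, {α, β, γ, δ}}.
int(A) = ⋃ {U ∈ τ : U ⊆ A}. Opens contained in A: ∅, {α}.
Taking the union of these: int(A) = {α}.
cl(A) = ⋂ {C closed : A ⊆ C}. Closed sets containing A: {α}, {α, δ}, {α, β, γ, δ}.
Intersecting these: cl(A) = {α}.
∂A = cl(A) ∖ int(A) = {α} ∖ {α} = ∅.


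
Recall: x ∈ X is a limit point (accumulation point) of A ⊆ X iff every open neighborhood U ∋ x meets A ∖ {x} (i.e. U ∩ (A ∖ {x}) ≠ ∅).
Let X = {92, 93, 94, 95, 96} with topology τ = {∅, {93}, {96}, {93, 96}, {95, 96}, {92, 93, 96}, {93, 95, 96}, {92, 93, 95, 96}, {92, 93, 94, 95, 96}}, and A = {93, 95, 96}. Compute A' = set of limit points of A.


A' = {92, 94, 95}

For each x ∈ X, list the open sets U ∈ τ with x ∈ U, then check whether U ∩ (A ∖ {x}) ≠ ∅ for every such U.
  x = 92: opens ∋ x are {92, 93, 96}, {92, 93, 95, 96}, {92, 93, 94, 95, 96}; each meets A ∖ {92}, so x IS a limit point.
  x = 93: open {93} ∋ x has {93} ∩ (A ∖ {93}) = ∅, so x is NOT a limit point.
  x = 94: opens ∋ x are {92, 93, 94, 95, 96}; each meets A ∖ {94}, so x IS a limit point.
  x = 95: opens ∋ x are {95, 96}, {93, 95, 96}, {92, 93, 95, 96}, {92, 93, 94, 95, 96}; each meets A ∖ {95}, so x IS a limit point.
  x = 96: open {96} ∋ x has {96} ∩ (A ∖ {96}) = ∅, so x is NOT a limit point.
Collecting: A' = {92, 94, 95}.


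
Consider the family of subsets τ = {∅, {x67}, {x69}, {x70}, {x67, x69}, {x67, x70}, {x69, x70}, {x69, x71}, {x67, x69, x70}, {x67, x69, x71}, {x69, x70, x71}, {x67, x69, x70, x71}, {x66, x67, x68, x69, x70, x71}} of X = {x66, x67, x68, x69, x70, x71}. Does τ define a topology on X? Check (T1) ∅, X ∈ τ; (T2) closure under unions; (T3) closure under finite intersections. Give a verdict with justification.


τ IS a topology on X.

Axiom (T1): ∅ ∈ τ? Yes; X ∈ τ? Yes.
Axiom (T2/T3): check pairwise unions and intersections of members of τ.
All pairwise intersections and unions checked — each lies in τ. Therefore τ satisfies (T1), (T2), (T3): it IS a topology on X.


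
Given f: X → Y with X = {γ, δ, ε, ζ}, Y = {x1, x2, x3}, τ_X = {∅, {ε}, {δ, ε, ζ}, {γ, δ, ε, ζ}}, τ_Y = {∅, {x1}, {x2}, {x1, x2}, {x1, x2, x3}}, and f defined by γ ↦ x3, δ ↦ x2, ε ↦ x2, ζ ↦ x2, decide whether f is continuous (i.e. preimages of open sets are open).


f IS continuous.

Compute f^{-1}(U) for each U ∈ τ_Y:
  U = ∅: f^{-1}(U) = ∅ ∈ τ_X ✓.
  U = {x1}: f^{-1}(U) = ∅ ∈ τ_X ✓.
  U = {x2}: f^{-1}(U) = {δ, ε, ζ} ∈ τ_X ✓.
  U = {x1, x2}: f^{-1}(U) = {δ, ε, ζ} ∈ τ_X ✓.
  U = {x1, x2, x3}: f^{-1}(U) = {γ, δ, ε, ζ} ∈ τ_X ✓.
Every preimage lies in τ_X, so f IS continuous.


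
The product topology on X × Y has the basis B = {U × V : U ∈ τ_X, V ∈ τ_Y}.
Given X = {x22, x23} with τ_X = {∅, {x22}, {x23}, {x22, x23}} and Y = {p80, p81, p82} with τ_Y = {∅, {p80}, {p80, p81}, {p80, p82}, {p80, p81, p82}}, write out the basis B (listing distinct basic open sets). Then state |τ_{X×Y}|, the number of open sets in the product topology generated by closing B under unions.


Basis B = {∅ × ∅, {x22} × {p80}, {x23} × {p80}, {x22} × {p80, p81}, {x22} × {p80, p82}, {x22, x23} × {p80}, {x23} × {p80, p81}, {x23} × {p80, p82}, {x22} × {p80, p81, p82}, {x23} × {p80, p81, p82}, {x22, x23} × {p80, p81}, {x22, x23} × {p80, p82}, {x22, x23} × {p80, p81, p82}}; |τ_{X×Y}| = 25.

Enumerate products U × V with U ∈ τ_X, V ∈ τ_Y (deduplicated):
  ∅ × ∅ = {} (∅)
  {x22} × {p80} = {(x22,p80)}
  {x23} × {p80} = {(x23,p80)}
  {x22} × {p80, p81} = {(x22,p80), (x22,p81)}
  {x22} × {p80, p82} = {(x22,p80), (x22,p82)}
  {x22, x23} × {p80} = {(x22,p80), (x23,p80)}
  {x23} × {p80, p81} = {(x23,p80), (x23,p81)}
  {x23} × {p80, p82} = {(x23,p80), (x23,p82)}
  {x22} × {p80, p81, p82} = {(x22,p80), (x22,p81), (x22,p82)}
  {x23} × {p80, p81, p82} = {(x23,p80), (x23,p81), (x23,p82)}
  {x22, x23} × {p80, p81} = {(x22,p80), (x22,p81), (x23,p80), (x23,p81)}
  {x22, x23} × {p80, p82} = {(x22,p80), (x22,p82), (x23,p80), (x23,p82)}
  {x22, x23} × {p80, p81, p82} = {(x22,p80), (x22,p81), (x22,p82), (x23,p80), (x23,p81), (x23,p82)}
These 13 distinct sets form the basis B.
Close under arbitrary unions to get τ_{X×Y}; counting gives |τ_{X×Y}| = 25.


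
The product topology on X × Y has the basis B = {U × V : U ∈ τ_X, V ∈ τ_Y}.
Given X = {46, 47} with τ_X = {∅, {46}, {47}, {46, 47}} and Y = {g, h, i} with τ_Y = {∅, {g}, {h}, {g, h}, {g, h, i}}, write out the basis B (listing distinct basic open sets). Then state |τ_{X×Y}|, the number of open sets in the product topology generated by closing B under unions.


Basis B = {∅ × ∅, {46} × {g}, {46} × {h}, {47} × {g}, {47} × {h}, {46} × {g, h}, {46, 47} × {g}, {46, 47} × {h}, {47} × {g, h}, {46} × {g, h, i}, {47} × {g, h, i}, {46, 47} × {g, h}, {46, 47} × {g, h, i}}; |τ_{X×Y}| = 25.

Enumerate products U × V with U ∈ τ_X, V ∈ τ_Y (deduplicated):
  ∅ × ∅ = {} (∅)
  {46} × {g} = {(46,g)}
  {46} × {h} = {(46,h)}
  {47} × {g} = {(47,g)}
  {47} × {h} = {(47,h)}
  {46} × {g, h} = {(46,g), (46,h)}
  {46, 47} × {g} = {(46,g), (47,g)}
  {46, 47} × {h} = {(46,h), (47,h)}
  {47} × {g, h} = {(47,g), (47,h)}
  {46} × {g, h, i} = {(46,g), (46,h), (46,i)}
  {47} × {g, h, i} = {(47,g), (47,h), (47,i)}
  {46, 47} × {g, h} = {(46,g), (46,h), (47,g), (47,h)}
  {46, 47} × {g, h, i} = {(46,g), (46,h), (46,i), (47,g), (47,h), (47,i)}
These 13 distinct sets form the basis B.
Close under arbitrary unions to get τ_{X×Y}; counting gives |τ_{X×Y}| = 25.


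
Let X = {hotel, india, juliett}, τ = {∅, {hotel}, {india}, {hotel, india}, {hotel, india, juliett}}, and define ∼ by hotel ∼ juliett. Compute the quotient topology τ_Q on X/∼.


X/∼ = {[hotel=juliett], [india]}; |τ_Q| = 3.

Equivalence classes: [hotel=juliett], [india].
Quotient map π: X → X/∼ sends hotel ↦ [hotel=juliett], india ↦ [india], juliett ↦ [hotel=juliett].
For each subset V ⊆ X/∼, compute π^{-1}(V) ⊆ X and check whether π^{-1}(V) ∈ τ. V is open in τ_Q iff π^{-1}(V) ∈ τ.
  V = {}: π^{-1}(V) = ∅ ∈ τ ✓.
  V = {[hotel=juliett]}: π^{-1}(V) = {hotel, juliett} ∉ τ ✗.
  V = {[india]}: π^{-1}(V) = {india} ∈ τ ✓.
  V = {[hotel=juliett], [india]}: π^{-1}(V) = {hotel, india, juliett} ∈ τ ✓.
Open sets in the quotient: τ_Q = {{}, {[india]}, {[hotel=juliett], [india]}} (3 elements).


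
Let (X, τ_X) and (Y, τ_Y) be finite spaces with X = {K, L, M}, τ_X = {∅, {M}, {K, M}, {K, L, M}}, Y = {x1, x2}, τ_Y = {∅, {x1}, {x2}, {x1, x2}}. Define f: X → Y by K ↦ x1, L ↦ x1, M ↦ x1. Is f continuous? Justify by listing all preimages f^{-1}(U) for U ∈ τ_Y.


f IS continuous.

Compute f^{-1}(U) for each U ∈ τ_Y:
  U = ∅: f^{-1}(U) = ∅ ∈ τ_X ✓.
  U = {x1}: f^{-1}(U) = {K, L, M} ∈ τ_X ✓.
  U = {x2}: f^{-1}(U) = ∅ ∈ τ_X ✓.
  U = {x1, x2}: f^{-1}(U) = {K, L, M} ∈ τ_X ✓.
Every preimage lies in τ_X, so f IS continuous.


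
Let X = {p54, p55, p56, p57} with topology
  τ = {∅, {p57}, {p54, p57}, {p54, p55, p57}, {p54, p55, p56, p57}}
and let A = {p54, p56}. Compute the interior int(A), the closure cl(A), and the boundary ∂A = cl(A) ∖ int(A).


int(A) = ∅, cl(A) = {p54, p55, p56}, ∂A = {p54, p55, p56}.

Closed sets in (X, τ) are complements of opens:
  closed(X, τ) = {∅, {p56}, {p55, p56}, {p54, p55, p56}, {p54, p55, p56, p57}}.
int(A) = ⋃ {U ∈ τ : U ⊆ A}. Opens contained in A: ∅.
Taking the union of these: int(A) = ∅.
cl(A) = ⋂ {C closed : A ⊆ C}. Closed sets containing A: {p54, p55, p56}, {p54, p55, p56, p57}.
Intersecting these: cl(A) = {p54, p55, p56}.
∂A = cl(A) ∖ int(A) = {p54, p55, p56} ∖ ∅ = {p54, p55, p56}.
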